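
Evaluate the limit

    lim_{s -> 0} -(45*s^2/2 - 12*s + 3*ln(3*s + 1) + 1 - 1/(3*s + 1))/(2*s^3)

Substitution gives 0/0; apply L'Hôpital's rule 3 times.
After differentiating numerator and denominator 3 times the quotient is (162*(3*s + 2)/(3*s + 1)^4)/(-12); at s = 0 this is -27.

-27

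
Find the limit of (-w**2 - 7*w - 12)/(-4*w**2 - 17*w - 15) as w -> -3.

At w = -3 both the top and bottom vanish — a removable singularity. Factoring out (w + 3) from each leaves (-w - 4)/(-4*w - 5), which at w = -3 equals -1/7.

-1/7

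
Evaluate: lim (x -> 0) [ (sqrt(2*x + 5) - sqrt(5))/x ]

√(5)/5

A 0/0 form; rationalise with √(5 + 2x) + √5. This collapses the numerator to 2x, leaving 2/(√(5 + 2x) + √5) → 2/(2√5) = √(5)/5.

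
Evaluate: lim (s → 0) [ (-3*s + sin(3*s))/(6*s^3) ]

-3/4

Direct substitution gives 0/0.
Apply L'Hôpital: lim (3*cos(3*s) - 3)/(18*s^2), still 0/0.
Apply L'Hôpital: lim (-9*sin(3*s))/(36*s), still 0/0.
After 3 applications of L'Hôpital's rule the quotient is (-27*cos(3*s))/(36); substituting s = 0 gives -3/4.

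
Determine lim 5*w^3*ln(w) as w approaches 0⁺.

0

This is a 0·(−∞) form. Rewrite as 5·ln(w) / w^(−3) and apply L'Hôpital:
the derivative quotient is 5·(1/w) / (−3·w^(−4)) = (-5/3)·w^3 → 0.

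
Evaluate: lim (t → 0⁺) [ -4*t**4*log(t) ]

0

This is a 0·(−∞) form. Rewrite as -4·ln(t) / t^(−4) and apply L'Hôpital:
the derivative quotient is -4·(1/t) / (−4·t^(−5)) = (4/4)·t^4 → 0.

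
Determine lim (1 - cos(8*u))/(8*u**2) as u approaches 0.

4

Substitution gives 0/0.
Use (1 − cos θ)/θ² → 1/2 with θ = 8u: the limit is 8²/(2·8) = 4.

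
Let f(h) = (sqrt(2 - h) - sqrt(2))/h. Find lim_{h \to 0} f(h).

Substitution gives 0/0. Multiply numerator and denominator by the conjugate √(2 - h) + √2.
The numerator becomes (2 - h) − 2 = -h, so the expression simplifies to -1/(√(2 - h) + √2).
Letting h → 0 gives -1/(2√2) = -√(2)/4.

-√(2)/4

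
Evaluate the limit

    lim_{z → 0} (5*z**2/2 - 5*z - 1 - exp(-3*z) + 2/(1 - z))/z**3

Substitution gives 0/0; apply L'Hôpital's rule 3 times.
After differentiating numerator and denominator 3 times the quotient is (27*e^(-3*z) + 12/(z - 1)^4)/(6); at z = 0 this is 13/2.

13/2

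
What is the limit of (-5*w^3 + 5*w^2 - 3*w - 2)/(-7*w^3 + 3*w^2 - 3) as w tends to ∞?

5/7

Numerator and denominator both have degree 3.
Dividing every term by w^3, all lower-order terms vanish and the limit is the ratio of leading coefficients, -5/(-7) = 5/7.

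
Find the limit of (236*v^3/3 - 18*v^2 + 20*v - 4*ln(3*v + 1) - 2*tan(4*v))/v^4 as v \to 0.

81

Substitution gives 0/0 (the numerator vanishes to order 4).
Expand each term to order v^4: the coefficient of v^4 in -2·tan(4v) is 0 and in -4·ln(1 + 3v) is 81.
Lower-order terms cancel with the polynomial part, so the numerator is (81)·v^4 + o(v^4), and the limit is (81)/(1) = 81.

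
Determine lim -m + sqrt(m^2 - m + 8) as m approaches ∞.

-1/2

This has the form ∞ − ∞. Multiply and divide by the conjugate √(m^2 - m + 8) + m.
That gives (-m + 8) / (√(m^2 - m + 8) + m).
Divide numerator and denominator by m: the limit is -1/(2·1) = -1/2.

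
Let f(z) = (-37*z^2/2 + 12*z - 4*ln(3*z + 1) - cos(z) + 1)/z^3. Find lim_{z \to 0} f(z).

Substitution gives 0/0 (the numerator vanishes to order 3).
Expand each term to order z^3: the coefficient of z^3 in −cos(z) is 0 and in -4·ln(1 + 3z) is -36.
Lower-order terms cancel with the polynomial part, so the numerator is (-36)·z^3 + o(z^3), and the limit is (-36)/(1) = -36.

-36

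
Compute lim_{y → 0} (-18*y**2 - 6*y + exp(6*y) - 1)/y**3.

Direct substitution gives 0/0.
Apply L'Hôpital: lim (-36*y + 6*e^(6*y) - 6)/(3*y^2), still 0/0.
Apply L'Hôpital: lim (36*e^(6*y) - 36)/(6*y), still 0/0.
After 3 applications of L'Hôpital's rule the quotient is (216*e^(6*y))/(6); substituting y = 0 gives 36.

36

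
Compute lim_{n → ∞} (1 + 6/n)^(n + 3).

Write it as [(1 + 6/n)^n]^(1) · (1 + 6/n)^(3). The bracketed term tends to e^(6) and the second factor to 1, so the limit is e^(6).

e^(6)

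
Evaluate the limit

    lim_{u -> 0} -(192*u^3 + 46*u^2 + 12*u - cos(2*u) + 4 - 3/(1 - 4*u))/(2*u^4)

1153/3

Substitution gives 0/0 (the numerator vanishes to order 4).
Expand each term to order u^4: the coefficient of u^4 in -3·1/(1 - 4u) is -768 and in −cos(2u) is -2/3.
Lower-order terms cancel with the polynomial part, so the numerator is (-2306/3)·u^4 + o(u^4), and the limit is (-2306/3)/(-2) = 1153/3.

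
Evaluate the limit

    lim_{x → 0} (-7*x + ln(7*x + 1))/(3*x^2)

Direct substitution gives 0/0.
Apply L'Hôpital: lim (-7 + 7/(7*x + 1))/(6*x), still 0/0.
After 2 applications of L'Hôpital's rule the quotient is (-49/(7*x + 1)^2)/(6); substituting x = 0 gives -49/6.

-49/6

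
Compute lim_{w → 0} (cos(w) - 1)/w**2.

-1/2

Direct substitution gives 0/0.
Apply L'Hôpital: lim (-sin(w))/(2*w), still 0/0.
After 2 applications of L'Hôpital's rule the quotient is (-cos(w))/(2); substituting w = 0 gives -1/2.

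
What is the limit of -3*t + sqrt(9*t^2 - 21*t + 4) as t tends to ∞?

An ∞ − ∞ form. Rationalising with the conjugate, the difference becomes (-21t + 4) / (√(9*t^2 - 21*t + 4) + 3t).
For large t the denominator behaves like 2·3t, so the quotient tends to -21/6 = -7/2.

-7/2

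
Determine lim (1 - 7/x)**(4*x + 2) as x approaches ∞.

e^(-28)

Write it as [(1 - 7/x)^x]^(4) · (1 - 7/x)^(2). The bracketed term tends to e^(-7) and the second factor to 1, so the limit is e^(-28).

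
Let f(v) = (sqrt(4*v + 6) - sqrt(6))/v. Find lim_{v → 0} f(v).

√(6)/3

A 0/0 form; rationalise with √(6 + 4v) + √6. This collapses the numerator to 4v, leaving 4/(√(6 + 4v) + √6) → 4/(2√6) = √(6)/3.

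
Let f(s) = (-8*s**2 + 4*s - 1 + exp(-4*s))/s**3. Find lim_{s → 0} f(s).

-32/3

Direct substitution gives 0/0.
Apply L'Hôpital: lim (-16*s + 4 - 4*e^(-4*s))/(3*s^2), still 0/0.
Apply L'Hôpital: lim (-16 + 16*e^(-4*s))/(6*s), still 0/0.
After 3 applications of L'Hôpital's rule the quotient is (-64*e^(-4*s))/(6); substituting s = 0 gives -32/3.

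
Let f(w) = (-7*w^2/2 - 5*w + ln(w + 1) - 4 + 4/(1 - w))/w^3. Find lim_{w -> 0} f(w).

13/3

Substitution gives 0/0 (the numerator vanishes to order 3).
Expand each term to order w^3: the coefficient of w^3 in 4·1/(1 - w) is 4 and in ln(1 + w) is 1/3.
Lower-order terms cancel with the polynomial part, so the numerator is (13/3)·w^3 + o(w^3), and the limit is (13/3)/(1) = 13/3.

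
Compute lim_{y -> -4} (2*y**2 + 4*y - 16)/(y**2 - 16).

At y = -4 both the top and bottom vanish — a removable singularity. Factoring out (y + 4) from each leaves (2*y - 4)/(y - 4), which at y = -4 equals 3/2.

3/2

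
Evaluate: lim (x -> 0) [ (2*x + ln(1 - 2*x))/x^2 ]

-2

Direct substitution gives 0/0.
Apply L'Hôpital: lim (2 - 2/(1 - 2*x))/(2*x), still 0/0.
After 2 applications of L'Hôpital's rule the quotient is (-4/(1 - 2*x)^2)/(2); substituting x = 0 gives -2.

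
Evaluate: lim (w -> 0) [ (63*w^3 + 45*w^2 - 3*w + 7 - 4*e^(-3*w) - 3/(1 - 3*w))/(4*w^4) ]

-513/8

Substitution gives 0/0; apply L'Hôpital's rule 4 times.
After differentiating numerator and denominator 4 times the quotient is (-324*e^(-3*w) + 5832/(3*w - 1)^5)/(96); at w = 0 this is -513/8.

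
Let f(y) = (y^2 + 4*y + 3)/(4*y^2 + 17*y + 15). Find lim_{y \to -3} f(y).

At y = -3 both the top and bottom vanish — a removable singularity. Factoring out (y + 3) from each leaves (y + 1)/(4*y + 5), which at y = -3 equals 2/7.

2/7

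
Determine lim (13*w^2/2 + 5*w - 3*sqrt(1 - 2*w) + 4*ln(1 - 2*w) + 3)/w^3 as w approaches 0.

Substitution gives 0/0; apply L'Hôpital's rule 3 times.
After differentiating numerator and denominator 3 times the quotient is (64/(2*w - 1)^3 - 9*(2*w - 1)^3/(1 - 2*w)^(11/2))/(6); at w = 0 this is -55/6.

-55/6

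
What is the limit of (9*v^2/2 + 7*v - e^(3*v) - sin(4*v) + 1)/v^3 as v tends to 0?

Substitution gives 0/0; apply L'Hôpital's rule 3 times.
After differentiating numerator and denominator 3 times the quotient is (-27*e^(3*v) + 64*cos(4*v))/(6); at v = 0 this is 37/6.

37/6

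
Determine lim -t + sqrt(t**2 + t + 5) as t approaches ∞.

1/2

This has the form ∞ − ∞. Multiply and divide by the conjugate √(t^2 + t + 5) + t.
That gives (t + 5) / (√(t^2 + t + 5) + t).
Divide numerator and denominator by t: the limit is 1/(2·1) = 1/2.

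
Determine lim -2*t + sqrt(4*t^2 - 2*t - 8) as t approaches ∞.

This has the form ∞ − ∞. Multiply and divide by the conjugate √(4*t^2 - 2*t - 8) + 2t.
That gives (-2t - 8) / (√(4*t^2 - 2*t - 8) + 2t).
Divide numerator and denominator by t: the limit is -2/(2·2) = -1/2.

-1/2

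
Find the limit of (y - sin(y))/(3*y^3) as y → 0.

1/18

Direct substitution gives 0/0.
Apply L'Hôpital: lim (1 - cos(y))/(9*y^2), still 0/0.
Apply L'Hôpital: lim (sin(y))/(18*y), still 0/0.
After 3 applications of L'Hôpital's rule the quotient is (cos(y))/(18); substituting y = 0 gives 1/18.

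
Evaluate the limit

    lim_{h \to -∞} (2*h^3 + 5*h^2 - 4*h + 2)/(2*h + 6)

∞

The numerator has higher degree (3 > 1); the quotient behaves like (2/(2))·h^2 for large |h|.
As h → −∞ this diverges to ∞.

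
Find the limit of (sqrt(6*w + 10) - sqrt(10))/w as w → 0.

3*√(10)/10

Substitution gives 0/0. Multiply numerator and denominator by the conjugate √(10 + 6w) + √10.
The numerator becomes (10 + 6w) − 10 = 6w, so the expression simplifies to 6/(√(10 + 6w) + √10).
Letting w → 0 gives 6/(2√10) = 3*√(10)/10.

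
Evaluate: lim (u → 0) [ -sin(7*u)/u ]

Substitution gives 0/0.
Write it as (7/(-1))·sin(7u)/(7u); since sin(θ)/θ → 1, the limit is -7.

-7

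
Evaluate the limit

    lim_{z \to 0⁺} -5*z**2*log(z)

This is a 0·(−∞) form. Rewrite as -5·ln(z) / z^(−2) and apply L'Hôpital:
the derivative quotient is -5·(1/z) / (−2·z^(−3)) = (5/2)·z^2 → 0.

0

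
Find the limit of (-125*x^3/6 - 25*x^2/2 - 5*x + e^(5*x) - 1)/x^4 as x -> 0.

625/24

Direct substitution gives 0/0.
Apply L'Hôpital: lim (-125*x^2/2 - 25*x + 5*e^(5*x) - 5)/(4*x^3), still 0/0.
Apply L'Hôpital: lim (-125*x + 25*e^(5*x) - 25)/(12*x^2), still 0/0.
Apply L'Hôpital: lim (125*e^(5*x) - 125)/(24*x), still 0/0.
After 4 applications of L'Hôpital's rule the quotient is (625*e^(5*x))/(24); substituting x = 0 gives 625/24.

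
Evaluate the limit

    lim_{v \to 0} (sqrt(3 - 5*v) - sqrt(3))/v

-5*√(3)/6

Substitution gives 0/0. Multiply numerator and denominator by the conjugate √(3 - 5v) + √3.
The numerator becomes (3 - 5v) − 3 = -5v, so the expression simplifies to -5/(√(3 - 5v) + √3).
Letting v → 0 gives -5/(2√3) = -5*√(3)/6.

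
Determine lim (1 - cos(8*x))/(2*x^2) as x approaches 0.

16

Substitution gives 0/0.
Use (1 − cos u)/u² → 1/2 with u = 8x: the limit is 8²/(2·2) = 16.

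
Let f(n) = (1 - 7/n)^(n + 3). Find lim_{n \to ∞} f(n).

e^(-7)

Write it as [(1 - 7/n)^n]^(1) · (1 - 7/n)^(3). The bracketed term tends to e^(-7) and the second factor to 1, so the limit is e^(-7).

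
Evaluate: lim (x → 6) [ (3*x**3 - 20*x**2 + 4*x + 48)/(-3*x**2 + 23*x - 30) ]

-88/13

Direct substitution gives 0/0, so factor. Both numerator and denominator have (x - 6) as a factor.
After cancelling, the expression reduces to (3*x^2 - 2*x - 8)/(5 - 3*x).
Substituting x = 6 gives -88/13.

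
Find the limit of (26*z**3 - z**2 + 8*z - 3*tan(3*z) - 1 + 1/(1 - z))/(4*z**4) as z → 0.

1/4

Substitution gives 0/0 (the numerator vanishes to order 4).
Expand each term to order z^4: the coefficient of z^4 in 1/(1 - z) is 1 and in -3·tan(3z) is 0.
Lower-order terms cancel with the polynomial part, so the numerator is (1)·z^4 + o(z^4), and the limit is (1)/(4) = 1/4.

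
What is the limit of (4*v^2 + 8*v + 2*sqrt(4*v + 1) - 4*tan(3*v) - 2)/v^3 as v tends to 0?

-28

Substitution gives 0/0 (the numerator vanishes to order 3).
Expand each term to order v^3: the coefficient of v^3 in 2·√(1 + 4v) is 8 and in -4·tan(3v) is -36.
Lower-order terms cancel with the polynomial part, so the numerator is (-28)·v^3 + o(v^3), and the limit is (-28)/(1) = -28.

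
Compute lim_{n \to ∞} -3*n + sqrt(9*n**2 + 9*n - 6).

An ∞ − ∞ form. Rationalising with the conjugate, the difference becomes (9n - 6) / (√(9*n^2 + 9*n - 6) + 3n).
For large n the denominator behaves like 2·3n, so the quotient tends to 9/6 = 3/2.

3/2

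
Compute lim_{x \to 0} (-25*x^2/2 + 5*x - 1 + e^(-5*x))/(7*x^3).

Direct substitution gives 0/0.
Apply L'Hôpital: lim (-25*x + 5 - 5*e^(-5*x))/(21*x^2), still 0/0.
Apply L'Hôpital: lim (-25 + 25*e^(-5*x))/(42*x), still 0/0.
After 3 applications of L'Hôpital's rule the quotient is (-125*e^(-5*x))/(42); substituting x = 0 gives -125/42.

-125/42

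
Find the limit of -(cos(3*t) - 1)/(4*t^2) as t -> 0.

Direct substitution gives 0/0.
Apply L'Hôpital: lim (-3*sin(3*t))/(-8*t), still 0/0.
After 2 applications of L'Hôpital's rule the quotient is (-9*cos(3*t))/(-8); substituting t = 0 gives 9/8.

9/8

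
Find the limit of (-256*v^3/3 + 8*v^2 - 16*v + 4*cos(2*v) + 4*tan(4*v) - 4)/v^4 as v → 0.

Substitution gives 0/0 (the numerator vanishes to order 4).
Expand each term to order v^4: the coefficient of v^4 in 4·cos(2v) is 8/3 and in 4·tan(4v) is 0.
Lower-order terms cancel with the polynomial part, so the numerator is (8/3)·v^4 + o(v^4), and the limit is (8/3)/(1) = 8/3.

8/3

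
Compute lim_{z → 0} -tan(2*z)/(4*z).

-1/2

Substitution gives 0/0.
Since tan(u)/u → 1 as u → 0, tan(2z)/(2z) → 1 and the limit is 2/(-4) = -1/2.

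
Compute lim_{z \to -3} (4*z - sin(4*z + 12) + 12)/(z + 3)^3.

32/3

Direct substitution gives 0/0.
Apply L'Hôpital: lim (4 - 4*cos(4*z + 12))/(3*(z + 3)^2), still 0/0.
Apply L'Hôpital: lim (16*sin(4*z + 12))/(6*z + 18), still 0/0.
After 3 applications of L'Hôpital's rule the quotient is (64*cos(4*z + 12))/(6); substituting z = -3 gives 32/3.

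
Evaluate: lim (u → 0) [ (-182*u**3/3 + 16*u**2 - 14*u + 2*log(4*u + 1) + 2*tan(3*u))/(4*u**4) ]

Substitution gives 0/0; apply L'Hôpital's rule 4 times.
After differentiating numerator and denominator 4 times the quotient is (3888*tan(3*u)^3/cos(3*u)^2 + 2592*tan(3*u)/cos(3*u)^2 - 3072/(4*u + 1)^4)/(96); at u = 0 this is -32.

-32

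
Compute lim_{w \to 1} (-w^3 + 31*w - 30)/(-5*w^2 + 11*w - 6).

28

At w = 1 both the top and bottom vanish — a removable singularity. Factoring out (w - 1) from each leaves (-w^2 - w + 30)/(6 - 5*w), which at w = 1 equals 28.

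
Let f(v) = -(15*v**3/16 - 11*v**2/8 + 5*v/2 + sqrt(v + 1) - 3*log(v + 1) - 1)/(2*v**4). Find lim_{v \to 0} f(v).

Substitution gives 0/0 (the numerator vanishes to order 4).
Expand each term to order v^4: the coefficient of v^4 in √(1 + v) is -5/128 and in -3·ln(1 + v) is 3/4.
Lower-order terms cancel with the polynomial part, so the numerator is (91/128)·v^4 + o(v^4), and the limit is (91/128)/(-2) = -91/256.

-91/256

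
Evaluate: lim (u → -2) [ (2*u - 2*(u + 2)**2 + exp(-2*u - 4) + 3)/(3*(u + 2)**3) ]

-4/9

Direct substitution gives 0/0.
Apply L'Hôpital: lim (-4*u - 2*e^(-2*u - 4) - 6)/(9*(u + 2)^2), still 0/0.
Apply L'Hôpital: lim (4*e^(-2*u - 4) - 4)/(18*u + 36), still 0/0.
After 3 applications of L'Hôpital's rule the quotient is (-8*e^(-2*u - 4))/(18); substituting u = -2 gives -4/9.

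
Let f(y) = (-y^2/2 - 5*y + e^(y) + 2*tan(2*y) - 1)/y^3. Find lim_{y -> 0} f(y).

Substitution gives 0/0; apply L'Hôpital's rule 3 times.
After differentiating numerator and denominator 3 times the quotient is (e^(y) + 96*tan(2*y)^4 + 128*tan(2*y)^2 + 32)/(6); at y = 0 this is 11/2.

11/2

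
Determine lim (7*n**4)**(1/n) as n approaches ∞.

1

Base → ∞ and exponent → 0: an ∞^0 form.
Take logs: (1/n)·ln(7·n^4) = (ln 7 + 4·ln n)/n → 0.
So the limit is e^0 = 1.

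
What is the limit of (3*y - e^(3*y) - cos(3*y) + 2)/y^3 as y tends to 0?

-9/2

Substitution gives 0/0; apply L'Hôpital's rule 3 times.
After differentiating numerator and denominator 3 times the quotient is (-27*e^(3*y) - 27*sin(3*y))/(6); at y = 0 this is -9/2.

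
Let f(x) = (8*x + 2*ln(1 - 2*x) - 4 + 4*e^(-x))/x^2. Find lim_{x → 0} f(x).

Substitution gives 0/0 (the numerator vanishes to order 2).
Expand each term to order x^2: the coefficient of x^2 in 4·e^(-x) is 2 and in 2·ln(1 - 2x) is -4.
Lower-order terms cancel with the polynomial part, so the numerator is (-2)·x^2 + o(x^2), and the limit is (-2)/(1) = -2.

-2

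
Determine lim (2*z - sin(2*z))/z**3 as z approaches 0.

Direct substitution gives 0/0.
Apply L'Hôpital: lim (2 - 2*cos(2*z))/(3*z^2), still 0/0.
Apply L'Hôpital: lim (4*sin(2*z))/(6*z), still 0/0.
After 3 applications of L'Hôpital's rule the quotient is (8*cos(2*z))/(6); substituting z = 0 gives 4/3.

4/3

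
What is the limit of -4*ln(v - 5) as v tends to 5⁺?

As v → 5⁺, v - 5 → 0⁺ and ln(v - 5) → −∞.
Multiplying by -4 gives ∞.

∞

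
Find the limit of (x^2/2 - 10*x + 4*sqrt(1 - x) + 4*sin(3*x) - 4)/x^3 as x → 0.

-73/4

Substitution gives 0/0 (the numerator vanishes to order 3).
Expand each term to order x^3: the coefficient of x^3 in 4·sin(3x) is -18 and in 4·√(1 - x) is -1/4.
Lower-order terms cancel with the polynomial part, so the numerator is (-73/4)·x^3 + o(x^3), and the limit is (-73/4)/(1) = -73/4.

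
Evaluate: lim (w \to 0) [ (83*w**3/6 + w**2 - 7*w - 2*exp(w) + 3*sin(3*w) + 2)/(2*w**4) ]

Substitution gives 0/0 (the numerator vanishes to order 4).
Expand each term to order w^4: the coefficient of w^4 in 3·sin(3w) is 0 and in -2·e^(w) is -1/12.
Lower-order terms cancel with the polynomial part, so the numerator is (-1/12)·w^4 + o(w^4), and the limit is (-1/12)/(2) = -1/24.

-1/24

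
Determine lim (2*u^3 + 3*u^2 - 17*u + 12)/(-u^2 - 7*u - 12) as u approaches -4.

55

Direct substitution gives 0/0, so factor. Both numerator and denominator have (u + 4) as a factor.
After cancelling, the expression reduces to (2*u^2 - 5*u + 3)/(-u - 3).
Substituting u = -4 gives 55.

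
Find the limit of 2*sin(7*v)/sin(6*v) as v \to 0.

7/3

Substitution gives 0/0.
Divide numerator and denominator by v: sin(7v)/v → 7 and sin(6v)/v → 6, so the limit is 2·7/6 = 7/3.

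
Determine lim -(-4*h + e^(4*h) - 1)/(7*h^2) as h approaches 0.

Direct substitution gives 0/0.
Apply L'Hôpital: lim (4*e^(4*h) - 4)/(-14*h), still 0/0.
After 2 applications of L'Hôpital's rule the quotient is (16*e^(4*h))/(-14); substituting h = 0 gives -8/7.

-8/7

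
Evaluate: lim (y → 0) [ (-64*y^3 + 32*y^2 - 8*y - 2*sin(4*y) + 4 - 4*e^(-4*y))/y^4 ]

Substitution gives 0/0 (the numerator vanishes to order 4).
Expand each term to order y^4: the coefficient of y^4 in -4·e^(-4y) is -128/3 and in -2·sin(4y) is 0.
Lower-order terms cancel with the polynomial part, so the numerator is (-128/3)·y^4 + o(y^4), and the limit is (-128/3)/(1) = -128/3.

-128/3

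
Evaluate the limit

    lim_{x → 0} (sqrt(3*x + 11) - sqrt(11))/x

A 0/0 form; rationalise with √(11 + 3x) + √11. This collapses the numerator to 3x, leaving 3/(√(11 + 3x) + √11) → 3/(2√11) = 3*√(11)/22.

3*√(11)/22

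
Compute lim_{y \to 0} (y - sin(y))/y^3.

1/6

Direct substitution gives 0/0.
Apply L'Hôpital: lim (1 - cos(y))/(3*y^2), still 0/0.
Apply L'Hôpital: lim (sin(y))/(6*y), still 0/0.
After 3 applications of L'Hôpital's rule the quotient is (cos(y))/(6); substituting y = 0 gives 1/6.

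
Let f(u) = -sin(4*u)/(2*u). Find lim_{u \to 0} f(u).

Substitution gives 0/0.
Write it as (4/(-2))·sin(4u)/(4u); since sin(θ)/θ → 1, the limit is -2.

-2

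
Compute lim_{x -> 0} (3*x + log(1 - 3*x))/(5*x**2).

Direct substitution gives 0/0.
Apply L'Hôpital: lim (3 - 3/(1 - 3*x))/(10*x), still 0/0.
After 2 applications of L'Hôpital's rule the quotient is (-9/(1 - 3*x)^2)/(10); substituting x = 0 gives -9/10.

-9/10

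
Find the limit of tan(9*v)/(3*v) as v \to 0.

Substitution gives 0/0.
Since tan(u)/u → 1 as u → 0, tan(9v)/(9v) → 1 and the limit is 9/3 = 3.

3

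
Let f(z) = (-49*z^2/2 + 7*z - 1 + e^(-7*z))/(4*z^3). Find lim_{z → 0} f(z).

-343/24

Direct substitution gives 0/0.
Apply L'Hôpital: lim (-49*z + 7 - 7*e^(-7*z))/(12*z^2), still 0/0.
Apply L'Hôpital: lim (-49 + 49*e^(-7*z))/(24*z), still 0/0.
After 3 applications of L'Hôpital's rule the quotient is (-343*e^(-7*z))/(24); substituting z = 0 gives -343/24.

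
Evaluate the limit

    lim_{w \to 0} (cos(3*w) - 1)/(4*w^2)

-9/8

Direct substitution gives 0/0.
Apply L'Hôpital: lim (-3*sin(3*w))/(8*w), still 0/0.
After 2 applications of L'Hôpital's rule the quotient is (-9*cos(3*w))/(8); substituting w = 0 gives -9/8.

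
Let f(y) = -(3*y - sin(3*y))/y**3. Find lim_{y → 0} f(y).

-9/2

Direct substitution gives 0/0.
Apply L'Hôpital: lim (3 - 3*cos(3*y))/(-3*y^2), still 0/0.
Apply L'Hôpital: lim (9*sin(3*y))/(-6*y), still 0/0.
After 3 applications of L'Hôpital's rule the quotient is (27*cos(3*y))/(-6); substituting y = 0 gives -9/2.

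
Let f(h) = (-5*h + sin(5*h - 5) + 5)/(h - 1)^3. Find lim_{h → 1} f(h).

Direct substitution gives 0/0.
Apply L'Hôpital: lim (5*cos(5*h - 5) - 5)/(3*(h - 1)^2), still 0/0.
Apply L'Hôpital: lim (-25*sin(5*h - 5))/(6*h - 6), still 0/0.
After 3 applications of L'Hôpital's rule the quotient is (-125*cos(5*h - 5))/(6); substituting h = 1 gives -125/6.

-125/6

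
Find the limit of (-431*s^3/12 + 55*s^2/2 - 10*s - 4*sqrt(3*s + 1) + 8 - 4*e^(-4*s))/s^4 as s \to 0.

Substitution gives 0/0 (the numerator vanishes to order 4).
Expand each term to order s^4: the coefficient of s^4 in -4·e^(-4s) is -128/3 and in -4·√(1 + 3s) is 405/32.
Lower-order terms cancel with the polynomial part, so the numerator is (-2881/96)·s^4 + o(s^4), and the limit is (-2881/96)/(1) = -2881/96.

-2881/96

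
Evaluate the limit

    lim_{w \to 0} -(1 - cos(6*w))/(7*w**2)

Substitution gives 0/0.
Use (1 − cos u)/u² → 1/2 with u = 6w: the limit is 6²/(2·(-7)) = -18/7.

-18/7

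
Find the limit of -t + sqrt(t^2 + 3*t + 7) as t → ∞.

3/2

This has the form ∞ − ∞. Multiply and divide by the conjugate √(t^2 + 3*t + 7) + t.
That gives (3t + 7) / (√(t^2 + 3*t + 7) + t).
Divide numerator and denominator by t: the limit is 3/(2·1) = 3/2.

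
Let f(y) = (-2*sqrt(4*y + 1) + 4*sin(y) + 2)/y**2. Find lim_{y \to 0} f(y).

4

Substitution gives 0/0 (the numerator vanishes to order 2).
Expand each term to order y^2: the coefficient of y^2 in -2·√(1 + 4y) is 4 and in 4·sin(y) is 0.
Lower-order terms cancel with the polynomial part, so the numerator is (4)·y^2 + o(y^2), and the limit is (4)/(1) = 4.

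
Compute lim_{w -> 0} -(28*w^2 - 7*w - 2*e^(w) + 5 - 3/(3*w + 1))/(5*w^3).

Substitution gives 0/0; apply L'Hôpital's rule 3 times.
After differentiating numerator and denominator 3 times the quotient is (-2*e^(w) + 486/(3*w + 1)^4)/(-30); at w = 0 this is -242/15.

-242/15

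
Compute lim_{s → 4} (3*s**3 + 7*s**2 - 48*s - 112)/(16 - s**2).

Since s = 4 makes numerator and denominator zero, (s - 4) divides both.
Cancelling it gives (3*s^2 + 19*s + 28)/(-s - 4); now plug in s = 4 to get -19.

-19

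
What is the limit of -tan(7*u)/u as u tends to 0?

Substitution gives 0/0.
Since tan(θ)/θ → 1 as θ → 0, tan(7u)/(7u) → 1 and the limit is 7/(-1) = -7.

-7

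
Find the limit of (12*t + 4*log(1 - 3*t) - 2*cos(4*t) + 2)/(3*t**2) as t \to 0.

Substitution gives 0/0 (the numerator vanishes to order 2).
Expand each term to order t^2: the coefficient of t^2 in 4·ln(1 - 3t) is -18 and in -2·cos(4t) is 16.
Lower-order terms cancel with the polynomial part, so the numerator is (-2)·t^2 + o(t^2), and the limit is (-2)/(3) = -2/3.

-2/3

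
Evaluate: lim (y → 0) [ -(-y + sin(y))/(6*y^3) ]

1/36

Direct substitution gives 0/0.
Apply L'Hôpital: lim (cos(y) - 1)/(-18*y^2), still 0/0.
Apply L'Hôpital: lim (-sin(y))/(-36*y), still 0/0.
After 3 applications of L'Hôpital's rule the quotient is (-cos(y))/(-36); substituting y = 0 gives 1/36.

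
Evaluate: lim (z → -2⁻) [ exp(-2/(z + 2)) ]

∞

As z → -2⁻, -2/(z + 2) → +∞, so e^(-2/(z + 2)) → ∞.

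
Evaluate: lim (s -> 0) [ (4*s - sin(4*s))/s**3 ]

32/3

Direct substitution gives 0/0.
Apply L'Hôpital: lim (4 - 4*cos(4*s))/(3*s^2), still 0/0.
Apply L'Hôpital: lim (16*sin(4*s))/(6*s), still 0/0.
After 3 applications of L'Hôpital's rule the quotient is (64*cos(4*s))/(6); substituting s = 0 gives 32/3.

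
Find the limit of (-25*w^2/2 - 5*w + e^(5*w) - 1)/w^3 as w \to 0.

Direct substitution gives 0/0.
Apply L'Hôpital: lim (-25*w + 5*e^(5*w) - 5)/(3*w^2), still 0/0.
Apply L'Hôpital: lim (25*e^(5*w) - 25)/(6*w), still 0/0.
After 3 applications of L'Hôpital's rule the quotient is (125*e^(5*w))/(6); substituting w = 0 gives 125/6.

125/6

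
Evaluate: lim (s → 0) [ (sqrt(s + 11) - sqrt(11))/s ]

√(11)/22

A 0/0 form; rationalise with √(11 + s) + √11. This collapses the numerator to s, leaving 1/(√(11 + s) + √11) → 1/(2√11) = √(11)/22.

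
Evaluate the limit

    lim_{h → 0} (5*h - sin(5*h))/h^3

125/6

Direct substitution gives 0/0.
Apply L'Hôpital: lim (5 - 5*cos(5*h))/(3*h^2), still 0/0.
Apply L'Hôpital: lim (25*sin(5*h))/(6*h), still 0/0.
After 3 applications of L'Hôpital's rule the quotient is (125*cos(5*h))/(6); substituting h = 0 gives 125/6.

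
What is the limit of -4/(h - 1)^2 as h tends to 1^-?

-∞

As h → 1⁻, (h - 1) → 0⁻, so (h - 1)^2 → 0⁺ and -4/(h - 1)^2 → -∞.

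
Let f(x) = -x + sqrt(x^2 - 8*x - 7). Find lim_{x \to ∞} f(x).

An ∞ − ∞ form. Rationalising with the conjugate, the difference becomes (-8x - 7) / (√(x^2 - 8*x - 7) + x).
For large x the denominator behaves like 2·x, so the quotient tends to -8/2 = -4.

-4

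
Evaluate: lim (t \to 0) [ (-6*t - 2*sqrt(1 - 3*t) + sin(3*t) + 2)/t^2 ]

9/4

Substitution gives 0/0 (the numerator vanishes to order 2).
Expand each term to order t^2: the coefficient of t^2 in -2·√(1 - 3t) is 9/4 and in sin(3t) is 0.
Lower-order terms cancel with the polynomial part, so the numerator is (9/4)·t^2 + o(t^2), and the limit is (9/4)/(1) = 9/4.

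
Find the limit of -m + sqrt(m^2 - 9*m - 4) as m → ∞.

An ∞ − ∞ form. Rationalising with the conjugate, the difference becomes (-9m - 4) / (√(m^2 - 9*m - 4) + m).
For large m the denominator behaves like 2·m, so the quotient tends to -9/2 = -9/2.

-9/2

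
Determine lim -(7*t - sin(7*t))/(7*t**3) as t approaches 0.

-49/6

Direct substitution gives 0/0.
Apply L'Hôpital: lim (7 - 7*cos(7*t))/(-21*t^2), still 0/0.
Apply L'Hôpital: lim (49*sin(7*t))/(-42*t), still 0/0.
After 3 applications of L'Hôpital's rule the quotient is (343*cos(7*t))/(-42); substituting t = 0 gives -49/6.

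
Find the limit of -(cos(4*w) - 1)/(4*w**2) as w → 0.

Direct substitution gives 0/0.
Apply L'Hôpital: lim (-4*sin(4*w))/(-8*w), still 0/0.
After 2 applications of L'Hôpital's rule the quotient is (-16*cos(4*w))/(-8); substituting w = 0 gives 2.

2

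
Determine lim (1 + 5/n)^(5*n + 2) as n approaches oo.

e^(25)

Let L be the limit and take ln: ln L = lim (5n + 2)·ln(1 + 5/n) = lim (5n + 2)·(5/n + O(1/n²)) = 25.
Hence L = e^(25).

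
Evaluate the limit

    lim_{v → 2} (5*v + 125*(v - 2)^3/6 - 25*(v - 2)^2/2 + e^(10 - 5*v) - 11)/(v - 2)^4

625/24

Direct substitution gives 0/0.
Apply L'Hôpital: lim (-25*v + 125*(v - 2)^2/2 - 5*e^(10 - 5*v) + 55)/(4*(v - 2)^3), still 0/0.
Apply L'Hôpital: lim (125*v + 25*e^(10 - 5*v) - 275)/(12*(v - 2)^2), still 0/0.
Apply L'Hôpital: lim (125 - 125*e^(10 - 5*v))/(24*v - 48), still 0/0.
After 4 applications of L'Hôpital's rule the quotient is (625*e^(10 - 5*v))/(24); substituting v = 2 gives 625/24.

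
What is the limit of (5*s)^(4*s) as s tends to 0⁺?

1

Base → 0⁺ and exponent → 0⁺: a 0^0 form.
Take logs: 4s·ln(5s). This is 0·(−∞); rewriting as ln(5s)/(1/(4s)) and applying L'Hôpital gives 0.
Hence the limit is e^0 = 1.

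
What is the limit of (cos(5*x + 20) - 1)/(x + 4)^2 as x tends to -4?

-25/2

Direct substitution gives 0/0.
Apply L'Hôpital: lim (-5*sin(5*x + 20))/(2*x + 8), still 0/0.
After 2 applications of L'Hôpital's rule the quotient is (-25*cos(5*x + 20))/(2); substituting x = -4 gives -25/2.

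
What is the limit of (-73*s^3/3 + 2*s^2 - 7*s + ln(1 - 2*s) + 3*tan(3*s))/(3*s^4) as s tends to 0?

Substitution gives 0/0 (the numerator vanishes to order 4).
Expand each term to order s^4: the coefficient of s^4 in 3·tan(3s) is 0 and in ln(1 - 2s) is -4.
Lower-order terms cancel with the polynomial part, so the numerator is (-4)·s^4 + o(s^4), and the limit is (-4)/(3) = -4/3.

-4/3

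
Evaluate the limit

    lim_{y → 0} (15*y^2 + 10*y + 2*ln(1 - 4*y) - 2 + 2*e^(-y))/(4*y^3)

-43/4

Substitution gives 0/0; apply L'Hôpital's rule 3 times.
After differentiating numerator and denominator 3 times the quotient is (-2*e^(-y) + 256/(4*y - 1)^3)/(24); at y = 0 this is -43/4.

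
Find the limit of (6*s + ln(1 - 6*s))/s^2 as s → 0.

-18

Direct substitution gives 0/0.
Apply L'Hôpital: lim (6 - 6/(1 - 6*s))/(2*s), still 0/0.
After 2 applications of L'Hôpital's rule the quotient is (-36/(1 - 6*s)^2)/(2); substituting s = 0 gives -18.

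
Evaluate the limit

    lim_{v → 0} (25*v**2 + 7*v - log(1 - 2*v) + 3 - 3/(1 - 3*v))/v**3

-235/3

Substitution gives 0/0 (the numerator vanishes to order 3).
Expand each term to order v^3: the coefficient of v^3 in -3·1/(1 - 3v) is -81 and in −ln(1 - 2v) is 8/3.
Lower-order terms cancel with the polynomial part, so the numerator is (-235/3)·v^3 + o(v^3), and the limit is (-235/3)/(1) = -235/3.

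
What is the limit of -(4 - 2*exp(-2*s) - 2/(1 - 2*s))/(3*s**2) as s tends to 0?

4

Substitution gives 0/0 (the numerator vanishes to order 2).
Expand each term to order s^2: the coefficient of s^2 in -2·e^(-2s) is -4 and in -2·1/(1 - 2s) is -8.
Lower-order terms cancel with the polynomial part, so the numerator is (-12)·s^2 + o(s^2), and the limit is (-12)/(-3) = 4.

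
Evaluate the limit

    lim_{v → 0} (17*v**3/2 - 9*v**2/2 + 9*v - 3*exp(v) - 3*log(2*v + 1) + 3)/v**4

95/8

Substitution gives 0/0 (the numerator vanishes to order 4).
Expand each term to order v^4: the coefficient of v^4 in -3·e^(v) is -1/8 and in -3·ln(1 + 2v) is 12.
Lower-order terms cancel with the polynomial part, so the numerator is (95/8)·v^4 + o(v^4), and the limit is (95/8)/(1) = 95/8.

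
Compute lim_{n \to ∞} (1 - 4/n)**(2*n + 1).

e^(-8)

Let L be the limit and take ln: ln L = lim (2n + 1)·ln(1 - 4/n) = lim (2n + 1)·(-4/n + O(1/n²)) = -8.
Hence L = e^(-8).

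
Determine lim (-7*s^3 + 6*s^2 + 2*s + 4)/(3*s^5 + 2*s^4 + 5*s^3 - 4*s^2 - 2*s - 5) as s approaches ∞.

The denominator has degree 5 and the numerator degree 3. Dividing numerator and denominator by s^5 sends every term to 0 except the leading denominator term, so the limit is 0.

0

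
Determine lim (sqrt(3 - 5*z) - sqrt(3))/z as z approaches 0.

A 0/0 form; rationalise with √(3 - 5z) + √3. This collapses the numerator to -5z, leaving -5/(√(3 - 5z) + √3) → -5/(2√3) = -5*√(3)/6.

-5*√(3)/6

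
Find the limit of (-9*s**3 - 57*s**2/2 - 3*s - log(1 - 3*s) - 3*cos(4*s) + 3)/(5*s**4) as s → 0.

-47/20

Substitution gives 0/0 (the numerator vanishes to order 4).
Expand each term to order s^4: the coefficient of s^4 in -3·cos(4s) is -32 and in −ln(1 - 3s) is 81/4.
Lower-order terms cancel with the polynomial part, so the numerator is (-47/4)·s^4 + o(s^4), and the limit is (-47/4)/(5) = -47/20.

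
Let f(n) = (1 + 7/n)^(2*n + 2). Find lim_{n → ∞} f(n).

e^(14)

Write it as [(1 + 7/n)^n]^(2) · (1 + 7/n)^(2). The bracketed term tends to e^(7) and the second factor to 1, so the limit is e^(14).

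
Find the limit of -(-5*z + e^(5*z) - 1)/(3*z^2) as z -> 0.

Direct substitution gives 0/0.
Apply L'Hôpital: lim (5*e^(5*z) - 5)/(-6*z), still 0/0.
After 2 applications of L'Hôpital's rule the quotient is (25*e^(5*z))/(-6); substituting z = 0 gives -25/6.

-25/6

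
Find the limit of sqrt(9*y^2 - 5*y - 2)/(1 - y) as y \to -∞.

3

For large |y|, √(9*y^2 - 5*y - 2) ≈ √9·|y| and the denominator ≈ -y.
Since y → −∞, |y| = −y, giving −√9/(-1) = 3.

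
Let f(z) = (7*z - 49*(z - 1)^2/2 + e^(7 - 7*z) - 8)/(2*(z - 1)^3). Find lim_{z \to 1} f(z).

-343/12

Direct substitution gives 0/0.
Apply L'Hôpital: lim (-49*z - 7*e^(7 - 7*z) + 56)/(6*(z - 1)^2), still 0/0.
Apply L'Hôpital: lim (49*e^(7 - 7*z) - 49)/(12*z - 12), still 0/0.
After 3 applications of L'Hôpital's rule the quotient is (-343*e^(7 - 7*z))/(12); substituting z = 1 gives -343/12.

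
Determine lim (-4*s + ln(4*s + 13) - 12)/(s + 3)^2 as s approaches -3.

Direct substitution gives 0/0.
Apply L'Hôpital: lim (-4 + 4/(4*s + 13))/(2*s + 6), still 0/0.
After 2 applications of L'Hôpital's rule the quotient is (-16/(4*s + 13)^2)/(2); substituting s = -3 gives -8.

-8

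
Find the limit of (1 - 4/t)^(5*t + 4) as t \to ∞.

e^(-20)

Write it as [(1 - 4/t)^t]^(5) · (1 - 4/t)^(4). The bracketed term tends to e^(-4) and the second factor to 1, so the limit is e^(-20).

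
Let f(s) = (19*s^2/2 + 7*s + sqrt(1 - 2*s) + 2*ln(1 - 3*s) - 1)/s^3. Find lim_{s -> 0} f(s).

-37/2

Substitution gives 0/0 (the numerator vanishes to order 3).
Expand each term to order s^3: the coefficient of s^3 in 2·ln(1 - 3s) is -18 and in √(1 - 2s) is -1/2.
Lower-order terms cancel with the polynomial part, so the numerator is (-37/2)·s^3 + o(s^3), and the limit is (-37/2)/(1) = -37/2.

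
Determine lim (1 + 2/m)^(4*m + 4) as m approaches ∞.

e^(8)

Let L be the limit and take ln: ln L = lim (4m + 4)·ln(1 + 2/m) = lim (4m + 4)·(2/m + O(1/m²)) = 8.
Hence L = e^(8).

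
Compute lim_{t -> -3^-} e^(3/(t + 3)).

As t → -3⁻, 3/(t + 3) → −∞, so e^(3/(t + 3)) → 0.

0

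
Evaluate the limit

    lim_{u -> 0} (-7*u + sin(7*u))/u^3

-343/6

Direct substitution gives 0/0.
Apply L'Hôpital: lim (7*cos(7*u) - 7)/(3*u^2), still 0/0.
Apply L'Hôpital: lim (-49*sin(7*u))/(6*u), still 0/0.
After 3 applications of L'Hôpital's rule the quotient is (-343*cos(7*u))/(6); substituting u = 0 gives -343/6.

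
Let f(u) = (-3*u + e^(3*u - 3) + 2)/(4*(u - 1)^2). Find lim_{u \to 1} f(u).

9/8

Direct substitution gives 0/0.
Apply L'Hôpital: lim (3*e^(3*u - 3) - 3)/(8*u - 8), still 0/0.
After 2 applications of L'Hôpital's rule the quotient is (9*e^(3*u - 3))/(8); substituting u = 1 gives 9/8.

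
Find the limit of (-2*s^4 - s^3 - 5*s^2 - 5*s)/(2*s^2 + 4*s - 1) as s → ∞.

The numerator has higher degree (4 > 2); the quotient behaves like (-2/(2))·s^2 for large |s|.
As s → +∞ this diverges to -∞.

-∞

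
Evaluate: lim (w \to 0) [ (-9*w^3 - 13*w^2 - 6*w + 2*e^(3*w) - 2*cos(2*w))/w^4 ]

65/12

Substitution gives 0/0; apply L'Hôpital's rule 4 times.
After differentiating numerator and denominator 4 times the quotient is (162*e^(3*w) - 32*cos(2*w))/(24); at w = 0 this is 65/12.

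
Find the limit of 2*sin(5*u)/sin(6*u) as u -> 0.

5/3

Substitution gives 0/0.
Divide numerator and denominator by u: sin(5u)/u → 5 and sin(6u)/u → 6, so the limit is 2·5/6 = 5/3.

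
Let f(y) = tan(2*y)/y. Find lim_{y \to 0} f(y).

2

Substitution gives 0/0.
Since tan(u)/u → 1 as u → 0, tan(2y)/(2y) → 1 and the limit is 2.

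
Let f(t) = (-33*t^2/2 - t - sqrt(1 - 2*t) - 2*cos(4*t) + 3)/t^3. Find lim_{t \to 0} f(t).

Substitution gives 0/0; apply L'Hôpital's rule 3 times.
After differentiating numerator and denominator 3 times the quotient is (-128*sin(4*t) + 3/(1 - 2*t)^(5/2))/(6); at t = 0 this is 1/2.

1/2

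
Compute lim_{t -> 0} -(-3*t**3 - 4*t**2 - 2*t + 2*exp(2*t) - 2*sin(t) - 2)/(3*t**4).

Substitution gives 0/0; apply L'Hôpital's rule 4 times.
After differentiating numerator and denominator 4 times the quotient is (32*e^(2*t) - 2*sin(t))/(-72); at t = 0 this is -4/9.

-4/9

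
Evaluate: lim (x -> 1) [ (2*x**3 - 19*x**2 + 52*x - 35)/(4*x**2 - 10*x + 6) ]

-10

Since x = 1 makes numerator and denominator zero, (x - 1) divides both.
Cancelling it gives (2*x^2 - 17*x + 35)/(4*x - 6); now plug in x = 1 to get -10.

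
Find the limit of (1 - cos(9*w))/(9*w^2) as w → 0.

Substitution gives 0/0.
Use (1 − cos u)/u² → 1/2 with u = 9w: the limit is 9²/(2·9) = 9/2.

9/2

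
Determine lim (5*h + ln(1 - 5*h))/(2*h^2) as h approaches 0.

Direct substitution gives 0/0.
Apply L'Hôpital: lim (5 - 5/(1 - 5*h))/(4*h), still 0/0.
After 2 applications of L'Hôpital's rule the quotient is (-25/(1 - 5*h)^2)/(4); substituting h = 0 gives -25/4.

-25/4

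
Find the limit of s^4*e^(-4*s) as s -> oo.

0

Write as s^4/e^{4s}, an ∞/∞ form.
Exponential growth dominates any polynomial, so repeated L'Hôpital (or the standard result) gives 0.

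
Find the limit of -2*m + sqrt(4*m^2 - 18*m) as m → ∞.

-9/2

This has the form ∞ − ∞. Multiply and divide by the conjugate √(4*m^2 - 18*m) + 2m.
That gives (-18m) / (√(4*m^2 - 18*m) + 2m).
Divide numerator and denominator by m: the limit is -18/(2·2) = -9/2.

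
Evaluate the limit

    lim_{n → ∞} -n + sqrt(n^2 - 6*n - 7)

-3

An ∞ − ∞ form. Rationalising with the conjugate, the difference becomes (-6n - 7) / (√(n^2 - 6*n - 7) + n).
For large n the denominator behaves like 2·n, so the quotient tends to -6/2 = -3.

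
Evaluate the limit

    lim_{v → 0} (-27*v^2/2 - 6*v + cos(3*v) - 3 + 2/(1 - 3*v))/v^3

54

Substitution gives 0/0 (the numerator vanishes to order 3).
Expand each term to order v^3: the coefficient of v^3 in 2·1/(1 - 3v) is 54 and in cos(3v) is 0.
Lower-order terms cancel with the polynomial part, so the numerator is (54)·v^3 + o(v^3), and the limit is (54)/(1) = 54.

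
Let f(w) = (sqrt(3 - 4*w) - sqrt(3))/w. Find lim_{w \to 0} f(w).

Substitution gives 0/0. Multiply numerator and denominator by the conjugate √(3 - 4w) + √3.
The numerator becomes (3 - 4w) − 3 = -4w, so the expression simplifies to -4/(√(3 - 4w) + √3).
Letting w → 0 gives -4/(2√3) = -2*√(3)/3.

-2*√(3)/3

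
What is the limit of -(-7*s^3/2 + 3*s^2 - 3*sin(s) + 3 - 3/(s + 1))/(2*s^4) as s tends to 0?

Substitution gives 0/0; apply L'Hôpital's rule 4 times.
After differentiating numerator and denominator 4 times the quotient is (-3*sin(s) - 72/(s + 1)^5)/(-48); at s = 0 this is 3/2.

3/2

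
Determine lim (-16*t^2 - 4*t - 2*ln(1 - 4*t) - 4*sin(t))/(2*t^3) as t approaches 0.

Substitution gives 0/0; apply L'Hôpital's rule 3 times.
After differentiating numerator and denominator 3 times the quotient is (4*cos(t) - 256/(4*t - 1)^3)/(12); at t = 0 this is 65/3.

65/3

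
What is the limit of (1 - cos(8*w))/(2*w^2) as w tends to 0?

Substitution gives 0/0.
Use (1 − cos u)/u² → 1/2 with u = 8w: the limit is 8²/(2·2) = 16.

16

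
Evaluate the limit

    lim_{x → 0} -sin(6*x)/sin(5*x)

-6/5

Substitution gives 0/0.
Divide numerator and denominator by x: sin(6x)/x → 6 and sin(5x)/x → 5, so the limit is -1·6/5 = -6/5.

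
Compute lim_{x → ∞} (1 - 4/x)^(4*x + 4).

Let L be the limit and take ln: ln L = lim (4x + 4)·ln(1 - 4/x) = lim (4x + 4)·(-4/x + O(1/x²)) = -16.
Hence L = e^(-16).

e^(-16)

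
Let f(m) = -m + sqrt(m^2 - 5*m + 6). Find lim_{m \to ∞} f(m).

-5/2

An ∞ − ∞ form. Rationalising with the conjugate, the difference becomes (-5m + 6) / (√(m^2 - 5*m + 6) + m).
For large m the denominator behaves like 2·m, so the quotient tends to -5/2 = -5/2.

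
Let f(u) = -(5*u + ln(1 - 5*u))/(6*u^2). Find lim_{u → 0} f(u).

Direct substitution gives 0/0.
Apply L'Hôpital: lim (5 - 5/(1 - 5*u))/(-12*u), still 0/0.
After 2 applications of L'Hôpital's rule the quotient is (-25/(1 - 5*u)^2)/(-12); substituting u = 0 gives 25/12.

25/12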